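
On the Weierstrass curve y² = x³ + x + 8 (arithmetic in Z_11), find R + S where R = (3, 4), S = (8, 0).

(3, 4) + (8, 0). λ = (0 - 4)/(8 - 3) ≡ 7/5 mod 11. 5⁻¹ ≡ 9 (mod 11) since 5·9 = 45 ≡ 1, so λ ≡ 8.
  x = λ² - 3 - 8 = 64 - 11 ≡ 9; y = λ·(3 - 9) - 4 ≡ 3. → (9, 3)

(9, 3)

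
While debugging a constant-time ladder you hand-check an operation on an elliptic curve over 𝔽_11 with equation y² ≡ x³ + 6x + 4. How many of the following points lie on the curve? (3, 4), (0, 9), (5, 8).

2

(3, 4): 4² ≡ 5, rhs ≡ 5 → on.
(0, 9): 9² ≡ 4, rhs ≡ 4 → on.
(5, 8): 8² ≡ 9, rhs ≡ 5 → off.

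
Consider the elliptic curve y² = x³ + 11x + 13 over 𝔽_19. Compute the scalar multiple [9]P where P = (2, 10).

(12, 12)

Double-and-add on 9 = (1001)₂. Start with P = (2, 10) for the leading 1-bit.
double: tangent at (2, 10): λ = (3·2² + 11)/(2·10) ≡ 4/1. 1⁻¹ ≡ 1 (mod 19), so λ ≡ 4·1 ≡ 4.
  x = λ² - 2 - 2 = 16 - 4 ≡ 12; y = λ·(2 - 12) - 10 ≡ 7. → (12, 7)
double: tangent at (12, 7): λ = (3·12² + 11)/(2·7) ≡ 6/14. 14⁻¹ ≡ 15 (mod 19), so λ ≡ 6·15 ≡ 14.
  x = λ² - 12 - 12 = 196 - 24 ≡ 1; y = λ·(12 - 1) - 7 ≡ 14. → (1, 14)
double: tangent at (1, 14): λ = (3·1² + 11)/(2·14) ≡ 14/9. 9⁻¹ ≡ 17 (mod 19) since 9·17 = 153 ≡ 1, so λ ≡ 14·17 ≡ 10.
  x = λ² - 1 - 1 = 100 - 2 ≡ 3; y = λ·(1 - 3) - 14 ≡ 4. → (3, 4)
add P: (3, 4) + (2, 10). λ = (10 - 4)/(2 - 3) ≡ 6/18 mod 19. 18⁻¹ ≡ 18 (mod 19), so λ ≡ 13.
  x = λ² - 3 - 2 = 169 - 5 ≡ 12; y = λ·(3 - 12) - 4 ≡ 12. → (12, 12)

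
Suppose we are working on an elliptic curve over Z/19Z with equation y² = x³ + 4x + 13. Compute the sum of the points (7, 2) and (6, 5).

(15, 3)

(7, 2) + (6, 5). λ = (5 - 2)/(6 - 7) ≡ 3/18 mod 19. 18⁻¹ ≡ 18 (mod 19), so λ ≡ 16.
  x = λ² - 7 - 6 = 256 - 13 ≡ 15; y = λ·(7 - 15) - 2 ≡ 3. → (15, 3)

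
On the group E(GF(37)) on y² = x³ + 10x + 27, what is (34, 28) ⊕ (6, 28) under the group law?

(34, 28) + (6, 28). λ = (28 - 28)/(6 - 34) ≡ 0/9 mod 37. 9⁻¹ ≡ 33 (mod 37), so λ ≡ 0.
  x = λ² - 34 - 6 = 0 - 40 ≡ 34; y = λ·(34 - 34) - 28 ≡ 9. → (34, 9)

(34, 9)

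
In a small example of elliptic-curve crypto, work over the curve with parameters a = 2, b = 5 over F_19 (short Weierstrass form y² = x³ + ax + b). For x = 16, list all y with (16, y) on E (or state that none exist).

x³ + 2x + 5 = 4133 ≡ 10 (mod 19).
10 is a non-residue mod 19; no y exists.

none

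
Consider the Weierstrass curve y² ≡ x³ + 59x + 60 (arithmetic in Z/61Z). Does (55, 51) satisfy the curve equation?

y² = 51² ≡ 39; x³ + 59x + 60 = 169680 ≡ 39 (mod 61). 39 = 39.

yes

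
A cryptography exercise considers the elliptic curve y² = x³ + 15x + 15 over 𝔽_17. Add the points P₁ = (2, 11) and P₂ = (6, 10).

(2, 11) + (6, 10). λ = (10 - 11)/(6 - 2) ≡ 16/4 mod 17. 4⁻¹ ≡ 13 (mod 17) since 4·13 = 52 ≡ 1, so λ ≡ 4.
  x = λ² - 2 - 6 = 16 - 8 ≡ 8; y = λ·(2 - 8) - 11 ≡ 16. → (8, 16)

(8, 16)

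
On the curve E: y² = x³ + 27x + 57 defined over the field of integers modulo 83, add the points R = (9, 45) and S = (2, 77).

(37, 0)

(9, 45) + (2, 77). λ = (77 - 45)/(2 - 9) ≡ 32/76 mod 83. 76⁻¹ ≡ 71 (mod 83), so λ ≡ 31.
  x = λ² - 9 - 2 = 961 - 11 ≡ 37; y = λ·(9 - 37) - 45 ≡ 0. → (37, 0)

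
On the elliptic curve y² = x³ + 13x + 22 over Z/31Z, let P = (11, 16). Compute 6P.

Repeated addition: build up to 6P.
2P: tangent at (11, 16): λ = (3·11² + 13)/(2·16) ≡ 4/1. 1⁻¹ ≡ 1 (mod 31), so λ ≡ 4·1 ≡ 4.
  x = λ² - 11 - 11 = 16 - 22 ≡ 25; y = λ·(11 - 25) - 16 ≡ 21. → (25, 21)
3P: (25, 21) + (11, 16). λ = (16 - 21)/(11 - 25) ≡ 26/17 mod 31. 17⁻¹ ≡ 11 (mod 31), so λ ≡ 7.
  x = λ² - 25 - 11 = 49 - 36 ≡ 13; y = λ·(25 - 13) - 21 ≡ 1. → (13, 1)
4P: (13, 1) + (11, 16). λ = (16 - 1)/(11 - 13) ≡ 15/29 mod 31. 29⁻¹ ≡ 15 (mod 31) since 29·15 = 435 ≡ 1, so λ ≡ 8.
  x = λ² - 13 - 11 = 64 - 24 ≡ 9; y = λ·(13 - 9) - 1 ≡ 0. → (9, 0)
5P: (9, 0) + (11, 16). λ = (16 - 0)/(11 - 9) ≡ 16/2 mod 31. 2⁻¹ ≡ 16 (mod 31), so λ ≡ 8.
  x = λ² - 9 - 11 = 64 - 20 ≡ 13; y = λ·(9 - 13) - 0 ≡ 30. → (13, 30)
6P: (13, 30) + (11, 16). λ = (16 - 30)/(11 - 13) ≡ 17/29 mod 31. 29⁻¹ ≡ 15 (mod 31) since 29·15 = 435 ≡ 1, so λ ≡ 7.
  x = λ² - 13 - 11 = 49 - 24 ≡ 25; y = λ·(13 - 25) - 30 ≡ 10. → (25, 10)

(25, 10)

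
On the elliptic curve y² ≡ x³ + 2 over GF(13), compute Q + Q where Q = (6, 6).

tangent at (6, 6): λ = (3·6² + 0)/(2·6) ≡ 4/12. 12⁻¹ ≡ 12 (mod 13), so λ ≡ 4·12 ≡ 9.
  x = λ² - 6 - 6 = 81 - 12 ≡ 4; y = λ·(6 - 4) - 6 ≡ 12. → (4, 12)

(4, 12)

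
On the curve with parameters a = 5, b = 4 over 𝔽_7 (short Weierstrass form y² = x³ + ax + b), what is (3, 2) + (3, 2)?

tangent at (3, 2): λ = (3·3² + 5)/(2·2) ≡ 4/4. 4⁻¹ ≡ 2 (mod 7), so λ ≡ 4·2 ≡ 1.
  x = λ² - 3 - 3 = 1 - 6 ≡ 2; y = λ·(3 - 2) - 2 ≡ 6. → (2, 6)

(2, 6)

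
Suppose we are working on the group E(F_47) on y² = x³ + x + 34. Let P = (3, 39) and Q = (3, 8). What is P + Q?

O

The two points share x = 3 and their y-coordinates satisfy 39 + 8 ≡ 0 (mod 47), so they are inverses. Their sum is the point at infinity.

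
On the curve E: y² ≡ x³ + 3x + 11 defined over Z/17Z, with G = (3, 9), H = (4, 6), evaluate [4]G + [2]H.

(4, 11)

First 4G:
Repeated addition: build up to 4G.
2G: tangent at (3, 9): λ = (3·3² + 3)/(2·9) ≡ 13/1. 1⁻¹ ≡ 1 (mod 17), so λ ≡ 13·1 ≡ 13.
  x = λ² - 3 - 3 = 169 - 6 ≡ 10; y = λ·(3 - 10) - 9 ≡ 2. → (10, 2)
3G: (10, 2) + (3, 9). λ = (9 - 2)/(3 - 10) ≡ 7/10 mod 17. 10⁻¹ ≡ 12 (mod 17), so λ ≡ 16.
  x = λ² - 10 - 3 = 256 - 13 ≡ 5; y = λ·(10 - 5) - 2 ≡ 10. → (5, 10)
4G: (5, 10) + (3, 9). λ = (9 - 10)/(3 - 5) ≡ 16/15 mod 17. 15⁻¹ ≡ 8 (mod 17), so λ ≡ 9.
  x = λ² - 5 - 3 = 81 - 8 ≡ 5; y = λ·(5 - 5) - 10 ≡ 7. → (5, 7)
4G = (5, 7).
Next 2H:
Repeated addition: build up to 2H.
2H: tangent at (4, 6): λ = (3·4² + 3)/(2·6) ≡ 0/12. 12⁻¹ ≡ 10 (mod 17), so λ ≡ 0·10 ≡ 0.
  x = λ² - 4 - 4 = 0 - 8 ≡ 9; y = λ·(4 - 9) - 6 ≡ 11. → (9, 11)
2H = (9, 11).
Finally 4G + 2H:
(5, 7) + (9, 11). λ = (11 - 7)/(9 - 5) ≡ 4/4 mod 17. 4⁻¹ ≡ 13 (mod 17) since 4·13 = 52 ≡ 1, so λ ≡ 1.
  x = λ² - 5 - 9 = 1 - 14 ≡ 4; y = λ·(5 - 4) - 7 ≡ 11. → (4, 11)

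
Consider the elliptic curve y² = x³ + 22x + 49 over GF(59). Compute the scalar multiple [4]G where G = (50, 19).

(37, 56)

Repeated addition: build up to 4G.
2G: tangent at (50, 19): λ = (3·50² + 22)/(2·19) ≡ 29/38. 38⁻¹ ≡ 14 (mod 59), so λ ≡ 29·14 ≡ 52.
  x = λ² - 50 - 50 = 2704 - 100 ≡ 8; y = λ·(50 - 8) - 19 ≡ 41. → (8, 41)
3G: (8, 41) + (50, 19). λ = (19 - 41)/(50 - 8) ≡ 37/42 mod 59. 42⁻¹ ≡ 52 (mod 59), so λ ≡ 36.
  x = λ² - 8 - 50 = 1296 - 58 ≡ 58; y = λ·(8 - 58) - 41 ≡ 47. → (58, 47)
4G: (58, 47) + (50, 19). λ = (19 - 47)/(50 - 58) ≡ 31/51 mod 59. 51⁻¹ ≡ 22 (mod 59) since 51·22 = 1122 ≡ 1, so λ ≡ 33.
  x = λ² - 58 - 50 = 1089 - 108 ≡ 37; y = λ·(58 - 37) - 47 ≡ 56. → (37, 56)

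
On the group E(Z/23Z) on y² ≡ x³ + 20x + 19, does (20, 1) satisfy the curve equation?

yes

y² = 1² ≡ 1; x³ + 20x + 19 = 8419 ≡ 1 (mod 23). 1 = 1.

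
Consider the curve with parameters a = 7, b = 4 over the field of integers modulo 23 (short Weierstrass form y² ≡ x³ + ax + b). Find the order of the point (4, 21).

2P: tangent at (4, 21): λ = (3·4² + 7)/(2·21) ≡ 9/19. 19⁻¹ ≡ 17 (mod 23), so λ ≡ 9·17 ≡ 15.
  x = λ² - 4 - 4 = 225 - 8 ≡ 10; y = λ·(4 - 10) - 21 ≡ 4. → (10, 4)
3P: (10, 4) + (4, 21). λ = (21 - 4)/(4 - 10) ≡ 17/17 mod 23. 17⁻¹ ≡ 19 (mod 23) since 17·19 = 323 ≡ 1, so λ ≡ 1.
  x = λ² - 10 - 4 = 1 - 14 ≡ 10; y = λ·(10 - 10) - 4 ≡ 19. → (10, 19)
4P: (10, 19) + (4, 21). λ = (21 - 19)/(4 - 10) ≡ 2/17 mod 23. 17⁻¹ ≡ 19 (mod 23), so λ ≡ 15.
  x = λ² - 10 - 4 = 225 - 14 ≡ 4; y = λ·(10 - 4) - 19 ≡ 2. → (4, 2)
5P: (4, 2) + (4, 21): same x and y₁ ≡ -y₂, so the sum is O.
5P = O, so the order is 5.

5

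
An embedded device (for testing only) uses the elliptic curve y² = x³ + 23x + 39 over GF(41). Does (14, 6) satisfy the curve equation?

y² = 6² ≡ 36; x³ + 23x + 39 = 3105 ≡ 30 (mod 41). 36 ≠ 30.

no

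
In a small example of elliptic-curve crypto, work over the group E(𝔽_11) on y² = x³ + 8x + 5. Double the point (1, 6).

(9, 5)

tangent at (1, 6): λ = (3·1² + 8)/(2·6) ≡ 0/1. 1⁻¹ ≡ 1 (mod 11), so λ ≡ 0·1 ≡ 0.
  x = λ² - 1 - 1 = 0 - 2 ≡ 9; y = λ·(1 - 9) - 6 ≡ 5. → (9, 5)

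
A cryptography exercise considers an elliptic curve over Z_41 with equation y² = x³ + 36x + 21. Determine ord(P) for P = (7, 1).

8

2P: tangent at (7, 1): λ = (3·7² + 36)/(2·1) ≡ 19/2. 2⁻¹ ≡ 21 (mod 41), so λ ≡ 19·21 ≡ 30.
  x = λ² - 7 - 7 = 900 - 14 ≡ 25; y = λ·(7 - 25) - 1 ≡ 33. → (25, 33)
3P: (25, 33) + (7, 1). λ = (1 - 33)/(7 - 25) ≡ 9/23 mod 41. 23⁻¹ ≡ 25 (mod 41) since 23·25 = 575 ≡ 1, so λ ≡ 20.
  x = λ² - 25 - 7 = 400 - 32 ≡ 40; y = λ·(25 - 40) - 33 ≡ 36. → (40, 36)
4P: (40, 36) + (7, 1). λ = (1 - 36)/(7 - 40) ≡ 6/8 mod 41. 8⁻¹ ≡ 36 (mod 41) since 8·36 = 288 ≡ 1, so λ ≡ 11.
  x = λ² - 40 - 7 = 121 - 47 ≡ 33; y = λ·(40 - 33) - 36 ≡ 0. → (33, 0)
5P: (33, 0) + (7, 1). λ = (1 - 0)/(7 - 33) ≡ 1/15 mod 41. 15⁻¹ ≡ 11 (mod 41) since 15·11 = 165 ≡ 1, so λ ≡ 11.
  x = λ² - 33 - 7 = 121 - 40 ≡ 40; y = λ·(33 - 40) - 0 ≡ 5. → (40, 5)
6P: (40, 5) + (7, 1). λ = (1 - 5)/(7 - 40) ≡ 37/8 mod 41. 8⁻¹ ≡ 36 (mod 41) since 8·36 = 288 ≡ 1, so λ ≡ 20.
  x = λ² - 40 - 7 = 400 - 47 ≡ 25; y = λ·(40 - 25) - 5 ≡ 8. → (25, 8)
7P: (25, 8) + (7, 1). λ = (1 - 8)/(7 - 25) ≡ 34/23 mod 41. 23⁻¹ ≡ 25 (mod 41) since 23·25 = 575 ≡ 1, so λ ≡ 30.
  x = λ² - 25 - 7 = 900 - 32 ≡ 7; y = λ·(25 - 7) - 8 ≡ 40. → (7, 40)
8P: (7, 40) + (7, 1): same x and y₁ ≡ -y₂, so the sum is 𝒪.
8P = 𝒪, so the order is 8.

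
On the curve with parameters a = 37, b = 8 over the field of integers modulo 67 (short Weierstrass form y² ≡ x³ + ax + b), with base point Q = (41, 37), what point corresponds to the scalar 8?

(48, 34)

Double-and-add on 8 = (1000)₂. Start with Q = (41, 37) for the leading 1-bit.
double: tangent at (41, 37): λ = (3·41² + 37)/(2·37) ≡ 55/7. 7⁻¹ ≡ 48 (mod 67), so λ ≡ 55·48 ≡ 27.
  x = λ² - 41 - 41 = 729 - 82 ≡ 44; y = λ·(41 - 44) - 37 ≡ 16. → (44, 16)
double: tangent at (44, 16): λ = (3·44² + 37)/(2·16) ≡ 16/32. 32⁻¹ ≡ 44 (mod 67) since 32·44 = 1408 ≡ 1, so λ ≡ 16·44 ≡ 34.
  x = λ² - 44 - 44 = 1156 - 88 ≡ 63; y = λ·(44 - 63) - 16 ≡ 8. → (63, 8)
double: tangent at (63, 8): λ = (3·63² + 37)/(2·8) ≡ 18/16. 16⁻¹ ≡ 21 (mod 67), so λ ≡ 18·21 ≡ 43.
  x = λ² - 63 - 63 = 1849 - 126 ≡ 48; y = λ·(63 - 48) - 8 ≡ 34. → (48, 34)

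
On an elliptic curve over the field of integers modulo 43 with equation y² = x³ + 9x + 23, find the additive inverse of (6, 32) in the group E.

(6, 11)

-(6, 32) = (6, -32 mod 43) = (6, 11).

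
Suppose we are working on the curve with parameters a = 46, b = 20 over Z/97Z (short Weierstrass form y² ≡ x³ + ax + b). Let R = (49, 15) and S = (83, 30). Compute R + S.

(46, 12)

(49, 15) + (83, 30). λ = (30 - 15)/(83 - 49) ≡ 15/34 mod 97. 34⁻¹ ≡ 20 (mod 97), so λ ≡ 9.
  x = λ² - 49 - 83 = 81 - 132 ≡ 46; y = λ·(49 - 46) - 15 ≡ 12. → (46, 12)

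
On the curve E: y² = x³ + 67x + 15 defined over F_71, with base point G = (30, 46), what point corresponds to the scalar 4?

Repeated addition: build up to 4G.
2G: tangent at (30, 46): λ = (3·30² + 67)/(2·46) ≡ 69/21. 21⁻¹ ≡ 44 (mod 71), so λ ≡ 69·44 ≡ 54.
  x = λ² - 30 - 30 = 2916 - 60 ≡ 16; y = λ·(30 - 16) - 46 ≡ 0. → (16, 0)
3G: (16, 0) + (30, 46). λ = (46 - 0)/(30 - 16) ≡ 46/14 mod 71. 14⁻¹ ≡ 66 (mod 71), so λ ≡ 54.
  x = λ² - 16 - 30 = 2916 - 46 ≡ 30; y = λ·(16 - 30) - 0 ≡ 25. → (30, 25)
4G: (30, 25) + (30, 46): same x and y₁ ≡ -y₂, so the sum is O.

O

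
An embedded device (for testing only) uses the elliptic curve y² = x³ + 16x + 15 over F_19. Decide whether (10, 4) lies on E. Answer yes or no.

yes

y² = 4² ≡ 16; x³ + 16x + 15 = 1175 ≡ 16 (mod 19). 16 = 16.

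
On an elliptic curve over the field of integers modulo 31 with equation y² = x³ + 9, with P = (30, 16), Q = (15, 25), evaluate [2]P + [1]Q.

(21, 30)

First 2P:
Repeated addition: build up to 2P.
2P: tangent at (30, 16): λ = (3·30² + 0)/(2·16) ≡ 3/1. 1⁻¹ ≡ 1 (mod 31), so λ ≡ 3·1 ≡ 3.
  x = λ² - 30 - 30 = 9 - 60 ≡ 11; y = λ·(30 - 11) - 16 ≡ 10. → (11, 10)
2P = (11, 10).
Finally 2P + Q:
(11, 10) + (15, 25). λ = (25 - 10)/(15 - 11) ≡ 15/4 mod 31. 4⁻¹ ≡ 8 (mod 31), so λ ≡ 27.
  x = λ² - 11 - 15 = 729 - 26 ≡ 21; y = λ·(11 - 21) - 10 ≡ 30. → (21, 30)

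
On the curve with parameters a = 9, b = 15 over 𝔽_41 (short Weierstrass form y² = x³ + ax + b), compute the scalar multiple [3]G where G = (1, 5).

(18, 33)

Repeated addition: build up to 3G.
2G: tangent at (1, 5): λ = (3·1² + 9)/(2·5) ≡ 12/10. 10⁻¹ ≡ 37 (mod 41) since 10·37 = 370 ≡ 1, so λ ≡ 12·37 ≡ 34.
  x = λ² - 1 - 1 = 1156 - 2 ≡ 6; y = λ·(1 - 6) - 5 ≡ 30. → (6, 30)
3G: (6, 30) + (1, 5). λ = (5 - 30)/(1 - 6) ≡ 16/36 mod 41. 36⁻¹ ≡ 8 (mod 41), so λ ≡ 5.
  x = λ² - 6 - 1 = 25 - 7 ≡ 18; y = λ·(6 - 18) - 30 ≡ 33. → (18, 33)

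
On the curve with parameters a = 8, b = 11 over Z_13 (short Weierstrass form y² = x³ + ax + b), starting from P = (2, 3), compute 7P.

(10, 5)

Repeated addition: build up to 7P.
2P: tangent at (2, 3): λ = (3·2² + 8)/(2·3) ≡ 7/6. 6⁻¹ ≡ 11 (mod 13) since 6·11 = 66 ≡ 1, so λ ≡ 7·11 ≡ 12.
  x = λ² - 2 - 2 = 144 - 4 ≡ 10; y = λ·(2 - 10) - 3 ≡ 5. → (10, 5)
3P: (10, 5) + (2, 3). λ = (3 - 5)/(2 - 10) ≡ 11/5 mod 13. 5⁻¹ ≡ 8 (mod 13) since 5·8 = 40 ≡ 1, so λ ≡ 10.
  x = λ² - 10 - 2 = 100 - 12 ≡ 10; y = λ·(10 - 10) - 5 ≡ 8. → (10, 8)
4P: (10, 8) + (2, 3). λ = (3 - 8)/(2 - 10) ≡ 8/5 mod 13. 5⁻¹ ≡ 8 (mod 13), so λ ≡ 12.
  x = λ² - 10 - 2 = 144 - 12 ≡ 2; y = λ·(10 - 2) - 8 ≡ 10. → (2, 10)
5P: (2, 10) + (2, 3): same x and y₁ ≡ -y₂, so the sum is O.
6P: O + (2, 3) = (2, 3) (identity).
7P: tangent at (2, 3): λ = (3·2² + 8)/(2·3) ≡ 7/6. 6⁻¹ ≡ 11 (mod 13), so λ ≡ 7·11 ≡ 12.
  x = λ² - 2 - 2 = 144 - 4 ≡ 10; y = λ·(2 - 10) - 3 ≡ 5. → (10, 5)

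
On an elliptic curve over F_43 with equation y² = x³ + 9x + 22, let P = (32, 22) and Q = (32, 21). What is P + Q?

O

The two points share x = 32 and their y-coordinates satisfy 22 + 21 ≡ 0 (mod 43), so they are inverses. Their sum is O.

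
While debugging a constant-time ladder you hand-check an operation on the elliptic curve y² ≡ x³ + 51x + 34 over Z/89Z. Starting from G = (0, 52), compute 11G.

(86, 11)

Repeated addition: build up to 11G.
2G: tangent at (0, 52): λ = (3·0² + 51)/(2·52) ≡ 51/15. 15⁻¹ ≡ 6 (mod 89), so λ ≡ 51·6 ≡ 39.
  x = λ² - 0 - 0 = 1521 - 0 ≡ 8; y = λ·(0 - 8) - 52 ≡ 81. → (8, 81)
3G: (8, 81) + (0, 52). λ = (52 - 81)/(0 - 8) ≡ 60/81 mod 89. 81⁻¹ ≡ 11 (mod 89), so λ ≡ 37.
  x = λ² - 8 - 0 = 1369 - 8 ≡ 26; y = λ·(8 - 26) - 81 ≡ 54. → (26, 54)
4G: (26, 54) + (0, 52). λ = (52 - 54)/(0 - 26) ≡ 87/63 mod 89. 63⁻¹ ≡ 65 (mod 89), so λ ≡ 48.
  x = λ² - 26 - 0 = 2304 - 26 ≡ 53; y = λ·(26 - 53) - 54 ≡ 74. → (53, 74)
5G: (53, 74) + (0, 52). λ = (52 - 74)/(0 - 53) ≡ 67/36 mod 89. 36⁻¹ ≡ 47 (mod 89), so λ ≡ 34.
  x = λ² - 53 - 0 = 1156 - 53 ≡ 35; y = λ·(53 - 35) - 74 ≡ 4. → (35, 4)
6G: (35, 4) + (0, 52). λ = (52 - 4)/(0 - 35) ≡ 48/54 mod 89. 54⁻¹ ≡ 61 (mod 89), so λ ≡ 80.
  x = λ² - 35 - 0 = 6400 - 35 ≡ 46; y = λ·(35 - 46) - 4 ≡ 6. → (46, 6)
7G: (46, 6) + (0, 52). λ = (52 - 6)/(0 - 46) ≡ 46/43 mod 89. 43⁻¹ ≡ 29 (mod 89) since 43·29 = 1247 ≡ 1, so λ ≡ 88.
  x = λ² - 46 - 0 = 7744 - 46 ≡ 44; y = λ·(46 - 44) - 6 ≡ 81. → (44, 81)
8G: (44, 81) + (0, 52). λ = (52 - 81)/(0 - 44) ≡ 60/45 mod 89. 45⁻¹ ≡ 2 (mod 89), so λ ≡ 31.
  x = λ² - 44 - 0 = 961 - 44 ≡ 27; y = λ·(44 - 27) - 81 ≡ 1. → (27, 1)
9G: (27, 1) + (0, 52). λ = (52 - 1)/(0 - 27) ≡ 51/62 mod 89. 62⁻¹ ≡ 56 (mod 89), so λ ≡ 8.
  x = λ² - 27 - 0 = 64 - 27 ≡ 37; y = λ·(27 - 37) - 1 ≡ 8. → (37, 8)
10G: (37, 8) + (0, 52). λ = (52 - 8)/(0 - 37) ≡ 44/52 mod 89. 52⁻¹ ≡ 12 (mod 89) since 52·12 = 624 ≡ 1, so λ ≡ 83.
  x = λ² - 37 - 0 = 6889 - 37 ≡ 88; y = λ·(37 - 88) - 8 ≡ 31. → (88, 31)
11G: (88, 31) + (0, 52). λ = (52 - 31)/(0 - 88) ≡ 21/1 mod 89. 1⁻¹ ≡ 1 (mod 89) since 1·1 = 1 ≡ 1, so λ ≡ 21.
  x = λ² - 88 - 0 = 441 - 88 ≡ 86; y = λ·(88 - 86) - 31 ≡ 11. → (86, 11)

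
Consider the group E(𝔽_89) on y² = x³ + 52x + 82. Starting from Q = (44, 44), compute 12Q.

Double-and-add on 12 = (1100)₂. Start with Q = (44, 44) for the leading 1-bit.
double: tangent at (44, 44): λ = (3·44² + 52)/(2·44) ≡ 75/88. 88⁻¹ ≡ 88 (mod 89), so λ ≡ 75·88 ≡ 14.
  x = λ² - 44 - 44 = 196 - 88 ≡ 19; y = λ·(44 - 19) - 44 ≡ 39. → (19, 39)
add Q: (19, 39) + (44, 44). λ = (44 - 39)/(44 - 19) ≡ 5/25 mod 89. 25⁻¹ ≡ 57 (mod 89), so λ ≡ 18.
  x = λ² - 19 - 44 = 324 - 63 ≡ 83; y = λ·(19 - 83) - 39 ≡ 55. → (83, 55)
double: tangent at (83, 55): λ = (3·83² + 52)/(2·55) ≡ 71/21. 21⁻¹ ≡ 17 (mod 89), so λ ≡ 71·17 ≡ 50.
  x = λ² - 83 - 83 = 2500 - 166 ≡ 20; y = λ·(83 - 20) - 55 ≡ 69. → (20, 69)
double: tangent at (20, 69): λ = (3·20² + 52)/(2·69) ≡ 6/49. 49⁻¹ ≡ 20 (mod 89), so λ ≡ 6·20 ≡ 31.
  x = λ² - 20 - 20 = 961 - 40 ≡ 31; y = λ·(20 - 31) - 69 ≡ 35. → (31, 35)

(31, 35)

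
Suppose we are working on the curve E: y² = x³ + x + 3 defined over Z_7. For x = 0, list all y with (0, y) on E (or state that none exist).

none

x³ + 1x + 3 = 3 ≡ 3 (mod 7).
3 is a non-residue mod 7; no y exists.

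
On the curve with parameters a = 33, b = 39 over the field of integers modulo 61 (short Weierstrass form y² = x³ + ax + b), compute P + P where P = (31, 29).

(15, 35)

tangent at (31, 29): λ = (3·31² + 33)/(2·29) ≡ 49/58. 58⁻¹ ≡ 20 (mod 61), so λ ≡ 49·20 ≡ 4.
  x = λ² - 31 - 31 = 16 - 62 ≡ 15; y = λ·(31 - 15) - 29 ≡ 35. → (15, 35)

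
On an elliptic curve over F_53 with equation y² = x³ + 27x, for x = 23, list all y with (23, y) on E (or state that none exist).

x³ + 27x + 0 = 12788 ≡ 15 (mod 53).
Square roots of 15 mod 53: 11 and 42 (since 11² = 121 ≡ 15).

11, 42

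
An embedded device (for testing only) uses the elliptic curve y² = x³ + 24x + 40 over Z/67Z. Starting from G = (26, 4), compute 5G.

Double-and-add on 5 = (101)₂. Start with G = (26, 4) for the leading 1-bit.
double: tangent at (26, 4): λ = (3·26² + 24)/(2·4) ≡ 42/8. 8⁻¹ ≡ 42 (mod 67), so λ ≡ 42·42 ≡ 22.
  x = λ² - 26 - 26 = 484 - 52 ≡ 30; y = λ·(26 - 30) - 4 ≡ 42. → (30, 42)
double: tangent at (30, 42): λ = (3·30² + 24)/(2·42) ≡ 44/17. 17⁻¹ ≡ 4 (mod 67), so λ ≡ 44·4 ≡ 42.
  x = λ² - 30 - 30 = 1764 - 60 ≡ 29; y = λ·(30 - 29) - 42 ≡ 0. → (29, 0)
add G: (29, 0) + (26, 4). λ = (4 - 0)/(26 - 29) ≡ 4/64 mod 67. 64⁻¹ ≡ 22 (mod 67), so λ ≡ 21.
  x = λ² - 29 - 26 = 441 - 55 ≡ 51; y = λ·(29 - 51) - 0 ≡ 7. → (51, 7)

(51, 7)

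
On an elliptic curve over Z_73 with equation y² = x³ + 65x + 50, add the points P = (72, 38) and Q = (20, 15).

(72, 38) + (20, 15). λ = (15 - 38)/(20 - 72) ≡ 50/21 mod 73. 21⁻¹ ≡ 7 (mod 73), so λ ≡ 58.
  x = λ² - 72 - 20 = 3364 - 92 ≡ 60; y = λ·(72 - 60) - 38 ≡ 1. → (60, 1)

(60, 1)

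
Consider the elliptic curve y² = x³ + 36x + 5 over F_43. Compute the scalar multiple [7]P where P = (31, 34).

(32, 16)

Repeated addition: build up to 7P.
2P: tangent at (31, 34): λ = (3·31² + 36)/(2·34) ≡ 38/25. 25⁻¹ ≡ 31 (mod 43), so λ ≡ 38·31 ≡ 17.
  x = λ² - 31 - 31 = 289 - 62 ≡ 12; y = λ·(31 - 12) - 34 ≡ 31. → (12, 31)
3P: (12, 31) + (31, 34). λ = (34 - 31)/(31 - 12) ≡ 3/19 mod 43. 19⁻¹ ≡ 34 (mod 43) since 19·34 = 646 ≡ 1, so λ ≡ 16.
  x = λ² - 12 - 31 = 256 - 43 ≡ 41; y = λ·(12 - 41) - 31 ≡ 21. → (41, 21)
4P: (41, 21) + (31, 34). λ = (34 - 21)/(31 - 41) ≡ 13/33 mod 43. 33⁻¹ ≡ 30 (mod 43), so λ ≡ 3.
  x = λ² - 41 - 31 = 9 - 72 ≡ 23; y = λ·(41 - 23) - 21 ≡ 33. → (23, 33)
5P: (23, 33) + (31, 34). λ = (34 - 33)/(31 - 23) ≡ 1/8 mod 43. 8⁻¹ ≡ 27 (mod 43) since 8·27 = 216 ≡ 1, so λ ≡ 27.
  x = λ² - 23 - 31 = 729 - 54 ≡ 30; y = λ·(23 - 30) - 33 ≡ 36. → (30, 36)
6P: (30, 36) + (31, 34). λ = (34 - 36)/(31 - 30) ≡ 41/1 mod 43. 1⁻¹ ≡ 1 (mod 43), so λ ≡ 41.
  x = λ² - 30 - 31 = 1681 - 61 ≡ 29; y = λ·(30 - 29) - 36 ≡ 5. → (29, 5)
7P: (29, 5) + (31, 34). λ = (34 - 5)/(31 - 29) ≡ 29/2 mod 43. 2⁻¹ ≡ 22 (mod 43) since 2·22 = 44 ≡ 1, so λ ≡ 36.
  x = λ² - 29 - 31 = 1296 - 60 ≡ 32; y = λ·(29 - 32) - 5 ≡ 16. → (32, 16)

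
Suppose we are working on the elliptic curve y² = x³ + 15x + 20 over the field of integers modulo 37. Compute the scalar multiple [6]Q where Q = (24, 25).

(30, 33)

Repeated addition: build up to 6Q.
2Q: tangent at (24, 25): λ = (3·24² + 15)/(2·25) ≡ 4/13. 13⁻¹ ≡ 20 (mod 37) since 13·20 = 260 ≡ 1, so λ ≡ 4·20 ≡ 6.
  x = λ² - 24 - 24 = 36 - 48 ≡ 25; y = λ·(24 - 25) - 25 ≡ 6. → (25, 6)
3Q: (25, 6) + (24, 25). λ = (25 - 6)/(24 - 25) ≡ 19/36 mod 37. 36⁻¹ ≡ 36 (mod 37), so λ ≡ 18.
  x = λ² - 25 - 24 = 324 - 49 ≡ 16; y = λ·(25 - 16) - 6 ≡ 8. → (16, 8)
4Q: (16, 8) + (24, 25). λ = (25 - 8)/(24 - 16) ≡ 17/8 mod 37. 8⁻¹ ≡ 14 (mod 37), so λ ≡ 16.
  x = λ² - 16 - 24 = 256 - 40 ≡ 31; y = λ·(16 - 31) - 8 ≡ 11. → (31, 11)
5Q: (31, 11) + (24, 25). λ = (25 - 11)/(24 - 31) ≡ 14/30 mod 37. 30⁻¹ ≡ 21 (mod 37) since 30·21 = 630 ≡ 1, so λ ≡ 35.
  x = λ² - 31 - 24 = 1225 - 55 ≡ 23; y = λ·(31 - 23) - 11 ≡ 10. → (23, 10)
6Q: (23, 10) + (24, 25). λ = (25 - 10)/(24 - 23) ≡ 15/1 mod 37. 1⁻¹ ≡ 1 (mod 37), so λ ≡ 15.
  x = λ² - 23 - 24 = 225 - 47 ≡ 30; y = λ·(23 - 30) - 10 ≡ 33. → (30, 33)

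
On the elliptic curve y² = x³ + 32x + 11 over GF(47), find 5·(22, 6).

Write G = (22, 6).
Repeated addition: build up to 5G.
2G: tangent at (22, 6): λ = (3·22² + 32)/(2·6) ≡ 27/12. 12⁻¹ ≡ 4 (mod 47), so λ ≡ 27·4 ≡ 14.
  x = λ² - 22 - 22 = 196 - 44 ≡ 11; y = λ·(22 - 11) - 6 ≡ 7. → (11, 7)
3G: (11, 7) + (22, 6). λ = (6 - 7)/(22 - 11) ≡ 46/11 mod 47. 11⁻¹ ≡ 30 (mod 47), so λ ≡ 17.
  x = λ² - 11 - 22 = 289 - 33 ≡ 21; y = λ·(11 - 21) - 7 ≡ 11. → (21, 11)
4G: (21, 11) + (22, 6). λ = (6 - 11)/(22 - 21) ≡ 42/1 mod 47. 1⁻¹ ≡ 1 (mod 47) since 1·1 = 1 ≡ 1, so λ ≡ 42.
  x = λ² - 21 - 22 = 1764 - 43 ≡ 29; y = λ·(21 - 29) - 11 ≡ 29. → (29, 29)
5G: (29, 29) + (22, 6). λ = (6 - 29)/(22 - 29) ≡ 24/40 mod 47. 40⁻¹ ≡ 20 (mod 47), so λ ≡ 10.
  x = λ² - 29 - 22 = 100 - 51 ≡ 2; y = λ·(29 - 2) - 29 ≡ 6. → (2, 6)

(2, 6)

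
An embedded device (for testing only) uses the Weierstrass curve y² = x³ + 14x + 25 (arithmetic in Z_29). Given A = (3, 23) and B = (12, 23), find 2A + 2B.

(10, 11)

First 2A:
Repeated addition: build up to 2A.
2A: tangent at (3, 23): λ = (3·3² + 14)/(2·23) ≡ 12/17. 17⁻¹ ≡ 12 (mod 29) since 17·12 = 204 ≡ 1, so λ ≡ 12·12 ≡ 28.
  x = λ² - 3 - 3 = 784 - 6 ≡ 24; y = λ·(3 - 24) - 23 ≡ 27. → (24, 27)
2A = (24, 27).
Next 2B:
Repeated addition: build up to 2B.
2B: tangent at (12, 23): λ = (3·12² + 14)/(2·23) ≡ 11/17. 17⁻¹ ≡ 12 (mod 29), so λ ≡ 11·12 ≡ 16.
  x = λ² - 12 - 12 = 256 - 24 ≡ 0; y = λ·(12 - 0) - 23 ≡ 24. → (0, 24)
2B = (0, 24).
Finally 2A + 2B:
(24, 27) + (0, 24). λ = (24 - 27)/(0 - 24) ≡ 26/5 mod 29. 5⁻¹ ≡ 6 (mod 29), so λ ≡ 11.
  x = λ² - 24 - 0 = 121 - 24 ≡ 10; y = λ·(24 - 10) - 27 ≡ 11. → (10, 11)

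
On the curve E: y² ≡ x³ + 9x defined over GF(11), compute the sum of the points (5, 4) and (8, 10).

(2, 2)

(5, 4) + (8, 10). λ = (10 - 4)/(8 - 5) ≡ 6/3 mod 11. 3⁻¹ ≡ 4 (mod 11) since 3·4 = 12 ≡ 1, so λ ≡ 2.
  x = λ² - 5 - 8 = 4 - 13 ≡ 2; y = λ·(5 - 2) - 4 ≡ 2. → (2, 2)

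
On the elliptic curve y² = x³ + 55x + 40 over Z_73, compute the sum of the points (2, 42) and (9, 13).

(30, 1)

(2, 42) + (9, 13). λ = (13 - 42)/(9 - 2) ≡ 44/7 mod 73. 7⁻¹ ≡ 21 (mod 73), so λ ≡ 48.
  x = λ² - 2 - 9 = 2304 - 11 ≡ 30; y = λ·(2 - 30) - 42 ≡ 1. → (30, 1)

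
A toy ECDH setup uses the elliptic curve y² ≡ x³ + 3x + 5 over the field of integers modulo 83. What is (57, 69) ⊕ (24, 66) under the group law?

(57, 69) + (24, 66). λ = (66 - 69)/(24 - 57) ≡ 80/50 mod 83. 50⁻¹ ≡ 5 (mod 83), so λ ≡ 68.
  x = λ² - 57 - 24 = 4624 - 81 ≡ 61; y = λ·(57 - 61) - 69 ≡ 74. → (61, 74)

(61, 74)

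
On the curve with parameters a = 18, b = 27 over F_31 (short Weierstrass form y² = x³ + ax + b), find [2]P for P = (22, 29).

(15, 18)

tangent at (22, 29): λ = (3·22² + 18)/(2·29) ≡ 13/27. 27⁻¹ ≡ 23 (mod 31), so λ ≡ 13·23 ≡ 20.
  x = λ² - 22 - 22 = 400 - 44 ≡ 15; y = λ·(22 - 15) - 29 ≡ 18. → (15, 18)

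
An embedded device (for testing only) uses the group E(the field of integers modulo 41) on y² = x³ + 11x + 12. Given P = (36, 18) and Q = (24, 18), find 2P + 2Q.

First 2P:
Repeated addition: build up to 2P.
2P: tangent at (36, 18): λ = (3·36² + 11)/(2·18) ≡ 4/36. 36⁻¹ ≡ 8 (mod 41), so λ ≡ 4·8 ≡ 32.
  x = λ² - 36 - 36 = 1024 - 72 ≡ 9; y = λ·(36 - 9) - 18 ≡ 26. → (9, 26)
2P = (9, 26).
Next 2Q:
Repeated addition: build up to 2Q.
2Q: tangent at (24, 18): λ = (3·24² + 11)/(2·18) ≡ 17/36. 36⁻¹ ≡ 8 (mod 41) since 36·8 = 288 ≡ 1, so λ ≡ 17·8 ≡ 13.
  x = λ² - 24 - 24 = 169 - 48 ≡ 39; y = λ·(24 - 39) - 18 ≡ 33. → (39, 33)
2Q = (39, 33).
Finally 2P + 2Q:
(9, 26) + (39, 33). λ = (33 - 26)/(39 - 9) ≡ 7/30 mod 41. 30⁻¹ ≡ 26 (mod 41) since 30·26 = 780 ≡ 1, so λ ≡ 18.
  x = λ² - 9 - 39 = 324 - 48 ≡ 30; y = λ·(9 - 30) - 26 ≡ 6. → (30, 6)

(30, 6)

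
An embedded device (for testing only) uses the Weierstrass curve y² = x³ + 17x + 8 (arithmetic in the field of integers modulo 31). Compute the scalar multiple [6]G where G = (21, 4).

(4, 4)

Double-and-add on 6 = (110)₂. Start with G = (21, 4) for the leading 1-bit.
double: tangent at (21, 4): λ = (3·21² + 17)/(2·4) ≡ 7/8. 8⁻¹ ≡ 4 (mod 31), so λ ≡ 7·4 ≡ 28.
  x = λ² - 21 - 21 = 784 - 42 ≡ 29; y = λ·(21 - 29) - 4 ≡ 20. → (29, 20)
add G: (29, 20) + (21, 4). λ = (4 - 20)/(21 - 29) ≡ 15/23 mod 31. 23⁻¹ ≡ 27 (mod 31) since 23·27 = 621 ≡ 1, so λ ≡ 2.
  x = λ² - 29 - 21 = 4 - 50 ≡ 16; y = λ·(29 - 16) - 20 ≡ 6. → (16, 6)
double: tangent at (16, 6): λ = (3·16² + 17)/(2·6) ≡ 10/12. 12⁻¹ ≡ 13 (mod 31), so λ ≡ 10·13 ≡ 6.
  x = λ² - 16 - 16 = 36 - 32 ≡ 4; y = λ·(16 - 4) - 6 ≡ 4. → (4, 4)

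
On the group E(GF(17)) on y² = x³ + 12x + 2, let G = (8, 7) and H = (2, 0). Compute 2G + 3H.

(12, 15)

First 2G:
Repeated addition: build up to 2G.
2G: tangent at (8, 7): λ = (3·8² + 12)/(2·7) ≡ 0/14. 14⁻¹ ≡ 11 (mod 17), so λ ≡ 0·11 ≡ 0.
  x = λ² - 8 - 8 = 0 - 16 ≡ 1; y = λ·(8 - 1) - 7 ≡ 10. → (1, 10)
2G = (1, 10).
Next 3H:
Repeated addition: build up to 3H.
2H: (2, 0) + (2, 0): same x and y₁ ≡ -y₂, so the sum is O.
3H: O + (2, 0) = (2, 0) (identity).
3H = (2, 0).
Finally 2G + 3H:
(1, 10) + (2, 0). λ = (0 - 10)/(2 - 1) ≡ 7/1 mod 17. 1⁻¹ ≡ 1 (mod 17) since 1·1 = 1 ≡ 1, so λ ≡ 7.
  x = λ² - 1 - 2 = 49 - 3 ≡ 12; y = λ·(1 - 12) - 10 ≡ 15. → (12, 15)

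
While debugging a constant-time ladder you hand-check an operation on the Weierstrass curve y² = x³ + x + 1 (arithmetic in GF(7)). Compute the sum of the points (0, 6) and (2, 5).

(0, 1)

(0, 6) + (2, 5). λ = (5 - 6)/(2 - 0) ≡ 6/2 mod 7. 2⁻¹ ≡ 4 (mod 7), so λ ≡ 3.
  x = λ² - 0 - 2 = 9 - 2 ≡ 0; y = λ·(0 - 0) - 6 ≡ 1. → (0, 1)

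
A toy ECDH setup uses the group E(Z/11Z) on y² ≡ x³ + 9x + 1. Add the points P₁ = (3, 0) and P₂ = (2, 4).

(0, 10)

(3, 0) + (2, 4). λ = (4 - 0)/(2 - 3) ≡ 4/10 mod 11. 10⁻¹ ≡ 10 (mod 11), so λ ≡ 7.
  x = λ² - 3 - 2 = 49 - 5 ≡ 0; y = λ·(3 - 0) - 0 ≡ 10. → (0, 10)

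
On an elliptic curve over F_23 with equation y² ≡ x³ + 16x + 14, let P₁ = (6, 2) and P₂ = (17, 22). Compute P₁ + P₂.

(13, 2)

(6, 2) + (17, 22). λ = (22 - 2)/(17 - 6) ≡ 20/11 mod 23. 11⁻¹ ≡ 21 (mod 23) since 11·21 = 231 ≡ 1, so λ ≡ 6.
  x = λ² - 6 - 17 = 36 - 23 ≡ 13; y = λ·(6 - 13) - 2 ≡ 2. → (13, 2)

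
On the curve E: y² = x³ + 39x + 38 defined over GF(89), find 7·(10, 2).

Write P = (10, 2).
Repeated addition: build up to 7P.
2P: tangent at (10, 2): λ = (3·10² + 39)/(2·2) ≡ 72/4. 4⁻¹ ≡ 67 (mod 89) since 4·67 = 268 ≡ 1, so λ ≡ 72·67 ≡ 18.
  x = λ² - 10 - 10 = 324 - 20 ≡ 37; y = λ·(10 - 37) - 2 ≡ 46. → (37, 46)
3P: (37, 46) + (10, 2). λ = (2 - 46)/(10 - 37) ≡ 45/62 mod 89. 62⁻¹ ≡ 56 (mod 89), so λ ≡ 28.
  x = λ² - 37 - 10 = 784 - 47 ≡ 25; y = λ·(37 - 25) - 46 ≡ 23. → (25, 23)
4P: (25, 23) + (10, 2). λ = (2 - 23)/(10 - 25) ≡ 68/74 mod 89. 74⁻¹ ≡ 83 (mod 89), so λ ≡ 37.
  x = λ² - 25 - 10 = 1369 - 35 ≡ 88; y = λ·(25 - 88) - 23 ≡ 49. → (88, 49)
5P: (88, 49) + (10, 2). λ = (2 - 49)/(10 - 88) ≡ 42/11 mod 89. 11⁻¹ ≡ 81 (mod 89), so λ ≡ 20.
  x = λ² - 88 - 10 = 400 - 98 ≡ 35; y = λ·(88 - 35) - 49 ≡ 32. → (35, 32)
6P: (35, 32) + (10, 2). λ = (2 - 32)/(10 - 35) ≡ 59/64 mod 89. 64⁻¹ ≡ 32 (mod 89) since 64·32 = 2048 ≡ 1, so λ ≡ 19.
  x = λ² - 35 - 10 = 361 - 45 ≡ 49; y = λ·(35 - 49) - 32 ≡ 58. → (49, 58)
7P: (49, 58) + (10, 2). λ = (2 - 58)/(10 - 49) ≡ 33/50 mod 89. 50⁻¹ ≡ 73 (mod 89) since 50·73 = 3650 ≡ 1, so λ ≡ 6.
  x = λ² - 49 - 10 = 36 - 59 ≡ 66; y = λ·(49 - 66) - 58 ≡ 18. → (66, 18)

(66, 18)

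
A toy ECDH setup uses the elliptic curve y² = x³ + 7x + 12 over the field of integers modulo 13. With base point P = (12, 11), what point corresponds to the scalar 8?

(4, 0)

Double-and-add on 8 = (1000)₂. Start with P = (12, 11) for the leading 1-bit.
double: tangent at (12, 11): λ = (3·12² + 7)/(2·11) ≡ 10/9. 9⁻¹ ≡ 3 (mod 13) since 9·3 = 27 ≡ 1, so λ ≡ 10·3 ≡ 4.
  x = λ² - 12 - 12 = 16 - 24 ≡ 5; y = λ·(12 - 5) - 11 ≡ 4. → (5, 4)
double: tangent at (5, 4): λ = (3·5² + 7)/(2·4) ≡ 4/8. 8⁻¹ ≡ 5 (mod 13), so λ ≡ 4·5 ≡ 7.
  x = λ² - 5 - 5 = 49 - 10 ≡ 0; y = λ·(5 - 0) - 4 ≡ 5. → (0, 5)
double: tangent at (0, 5): λ = (3·0² + 7)/(2·5) ≡ 7/10. 10⁻¹ ≡ 4 (mod 13), so λ ≡ 7·4 ≡ 2.
  x = λ² - 0 - 0 = 4 - 0 ≡ 4; y = λ·(0 - 4) - 5 ≡ 0. → (4, 0)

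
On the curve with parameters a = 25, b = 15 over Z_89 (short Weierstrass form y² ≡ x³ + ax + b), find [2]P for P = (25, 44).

(21, 10)

tangent at (25, 44): λ = (3·25² + 25)/(2·44) ≡ 31/88. 88⁻¹ ≡ 88 (mod 89) since 88·88 = 7744 ≡ 1, so λ ≡ 31·88 ≡ 58.
  x = λ² - 25 - 25 = 3364 - 50 ≡ 21; y = λ·(25 - 21) - 44 ≡ 10. → (21, 10)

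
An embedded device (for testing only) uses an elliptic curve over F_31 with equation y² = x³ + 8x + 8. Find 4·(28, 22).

Write P = (28, 22).
Double-and-add on 4 = (100)₂. Start with P = (28, 22) for the leading 1-bit.
double: tangent at (28, 22): λ = (3·28² + 8)/(2·22) ≡ 4/13. 13⁻¹ ≡ 12 (mod 31), so λ ≡ 4·12 ≡ 17.
  x = λ² - 28 - 28 = 289 - 56 ≡ 16; y = λ·(28 - 16) - 22 ≡ 27. → (16, 27)
double: tangent at (16, 27): λ = (3·16² + 8)/(2·27) ≡ 1/23. 23⁻¹ ≡ 27 (mod 31) since 23·27 = 621 ≡ 1, so λ ≡ 1·27 ≡ 27.
  x = λ² - 16 - 16 = 729 - 32 ≡ 15; y = λ·(16 - 15) - 27 ≡ 0. → (15, 0)

(15, 0)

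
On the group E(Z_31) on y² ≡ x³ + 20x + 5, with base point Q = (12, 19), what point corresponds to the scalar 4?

Repeated addition: build up to 4Q.
2Q: tangent at (12, 19): λ = (3·12² + 20)/(2·19) ≡ 18/7. 7⁻¹ ≡ 9 (mod 31), so λ ≡ 18·9 ≡ 7.
  x = λ² - 12 - 12 = 49 - 24 ≡ 25; y = λ·(12 - 25) - 19 ≡ 14. → (25, 14)
3Q: (25, 14) + (12, 19). λ = (19 - 14)/(12 - 25) ≡ 5/18 mod 31. 18⁻¹ ≡ 19 (mod 31), so λ ≡ 2.
  x = λ² - 25 - 12 = 4 - 37 ≡ 29; y = λ·(25 - 29) - 14 ≡ 9. → (29, 9)
4Q: (29, 9) + (12, 19). λ = (19 - 9)/(12 - 29) ≡ 10/14 mod 31. 14⁻¹ ≡ 20 (mod 31) since 14·20 = 280 ≡ 1, so λ ≡ 14.
  x = λ² - 29 - 12 = 196 - 41 ≡ 0; y = λ·(29 - 0) - 9 ≡ 25. → (0, 25)

(0, 25)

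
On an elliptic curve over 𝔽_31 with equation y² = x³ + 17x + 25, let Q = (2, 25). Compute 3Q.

(24, 11)

Repeated addition: build up to 3Q.
2Q: tangent at (2, 25): λ = (3·2² + 17)/(2·25) ≡ 29/19. 19⁻¹ ≡ 18 (mod 31), so λ ≡ 29·18 ≡ 26.
  x = λ² - 2 - 2 = 676 - 4 ≡ 21; y = λ·(2 - 21) - 25 ≡ 8. → (21, 8)
3Q: (21, 8) + (2, 25). λ = (25 - 8)/(2 - 21) ≡ 17/12 mod 31. 12⁻¹ ≡ 13 (mod 31), so λ ≡ 4.
  x = λ² - 21 - 2 = 16 - 23 ≡ 24; y = λ·(21 - 24) - 8 ≡ 11. → (24, 11)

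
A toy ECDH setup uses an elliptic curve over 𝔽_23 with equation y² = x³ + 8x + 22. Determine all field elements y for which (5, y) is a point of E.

7, 16

x³ + 8x + 22 = 187 ≡ 3 (mod 23).
Square roots of 3 mod 23: 7 and 16 (since 7² = 49 ≡ 3).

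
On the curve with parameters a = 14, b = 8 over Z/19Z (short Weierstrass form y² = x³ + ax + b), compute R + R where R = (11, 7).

tangent at (11, 7): λ = (3·11² + 14)/(2·7) ≡ 16/14. 14⁻¹ ≡ 15 (mod 19), so λ ≡ 16·15 ≡ 12.
  x = λ² - 11 - 11 = 144 - 22 ≡ 8; y = λ·(11 - 8) - 7 ≡ 10. → (8, 10)

(8, 10)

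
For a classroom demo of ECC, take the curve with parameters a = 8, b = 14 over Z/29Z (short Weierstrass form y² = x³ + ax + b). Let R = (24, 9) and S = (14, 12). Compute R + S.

(14, 17)

(24, 9) + (14, 12). λ = (12 - 9)/(14 - 24) ≡ 3/19 mod 29. 19⁻¹ ≡ 26 (mod 29), so λ ≡ 20.
  x = λ² - 24 - 14 = 400 - 38 ≡ 14; y = λ·(24 - 14) - 9 ≡ 17. → (14, 17)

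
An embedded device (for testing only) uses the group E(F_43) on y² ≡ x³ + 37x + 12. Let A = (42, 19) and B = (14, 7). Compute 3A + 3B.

First 3A:
Repeated addition: build up to 3A.
2A: tangent at (42, 19): λ = (3·42² + 37)/(2·19) ≡ 40/38. 38⁻¹ ≡ 17 (mod 43) since 38·17 = 646 ≡ 1, so λ ≡ 40·17 ≡ 35.
  x = λ² - 42 - 42 = 1225 - 84 ≡ 23; y = λ·(42 - 23) - 19 ≡ 1. → (23, 1)
3A: (23, 1) + (42, 19). λ = (19 - 1)/(42 - 23) ≡ 18/19 mod 43. 19⁻¹ ≡ 34 (mod 43), so λ ≡ 10.
  x = λ² - 23 - 42 = 100 - 65 ≡ 35; y = λ·(23 - 35) - 1 ≡ 8. → (35, 8)
3A = (35, 8).
Next 3B:
Repeated addition: build up to 3B.
2B: tangent at (14, 7): λ = (3·14² + 37)/(2·7) ≡ 23/14. 14⁻¹ ≡ 40 (mod 43) since 14·40 = 560 ≡ 1, so λ ≡ 23·40 ≡ 17.
  x = λ² - 14 - 14 = 289 - 28 ≡ 3; y = λ·(14 - 3) - 7 ≡ 8. → (3, 8)
3B: (3, 8) + (14, 7). λ = (7 - 8)/(14 - 3) ≡ 42/11 mod 43. 11⁻¹ ≡ 4 (mod 43) since 11·4 = 44 ≡ 1, so λ ≡ 39.
  x = λ² - 3 - 14 = 1521 - 17 ≡ 42; y = λ·(3 - 42) - 8 ≡ 19. → (42, 19)
3B = (42, 19).
Finally 3A + 3B:
(35, 8) + (42, 19). λ = (19 - 8)/(42 - 35) ≡ 11/7 mod 43. 7⁻¹ ≡ 37 (mod 43), so λ ≡ 20.
  x = λ² - 35 - 42 = 400 - 77 ≡ 22; y = λ·(35 - 22) - 8 ≡ 37. → (22, 37)

(22, 37)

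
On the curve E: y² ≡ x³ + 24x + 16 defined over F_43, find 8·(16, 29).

(30, 1)

Write G = (16, 29).
Repeated addition: build up to 8G.
2G: tangent at (16, 29): λ = (3·16² + 24)/(2·29) ≡ 18/15. 15⁻¹ ≡ 23 (mod 43), so λ ≡ 18·23 ≡ 27.
  x = λ² - 16 - 16 = 729 - 32 ≡ 9; y = λ·(16 - 9) - 29 ≡ 31. → (9, 31)
3G: (9, 31) + (16, 29). λ = (29 - 31)/(16 - 9) ≡ 41/7 mod 43. 7⁻¹ ≡ 37 (mod 43), so λ ≡ 12.
  x = λ² - 9 - 16 = 144 - 25 ≡ 33; y = λ·(9 - 33) - 31 ≡ 25. → (33, 25)
4G: (33, 25) + (16, 29). λ = (29 - 25)/(16 - 33) ≡ 4/26 mod 43. 26⁻¹ ≡ 5 (mod 43), so λ ≡ 20.
  x = λ² - 33 - 16 = 400 - 49 ≡ 7; y = λ·(33 - 7) - 25 ≡ 22. → (7, 22)
5G: (7, 22) + (16, 29). λ = (29 - 22)/(16 - 7) ≡ 7/9 mod 43. 9⁻¹ ≡ 24 (mod 43), so λ ≡ 39.
  x = λ² - 7 - 16 = 1521 - 23 ≡ 36; y = λ·(7 - 36) - 22 ≡ 8. → (36, 8)
6G: (36, 8) + (16, 29). λ = (29 - 8)/(16 - 36) ≡ 21/23 mod 43. 23⁻¹ ≡ 15 (mod 43), so λ ≡ 14.
  x = λ² - 36 - 16 = 196 - 52 ≡ 15; y = λ·(36 - 15) - 8 ≡ 28. → (15, 28)
7G: (15, 28) + (16, 29). λ = (29 - 28)/(16 - 15) ≡ 1/1 mod 43. 1⁻¹ ≡ 1 (mod 43), so λ ≡ 1.
  x = λ² - 15 - 16 = 1 - 31 ≡ 13; y = λ·(15 - 13) - 28 ≡ 17. → (13, 17)
8G: (13, 17) + (16, 29). λ = (29 - 17)/(16 - 13) ≡ 12/3 mod 43. 3⁻¹ ≡ 29 (mod 43), so λ ≡ 4.
  x = λ² - 13 - 16 = 16 - 29 ≡ 30; y = λ·(13 - 30) - 17 ≡ 1. → (30, 1)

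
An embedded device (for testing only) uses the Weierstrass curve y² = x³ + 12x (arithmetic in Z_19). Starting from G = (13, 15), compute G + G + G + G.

Double-and-add on 4 = (100)₂. Start with G = (13, 15) for the leading 1-bit.
double: tangent at (13, 15): λ = (3·13² + 12)/(2·15) ≡ 6/11. 11⁻¹ ≡ 7 (mod 19) since 11·7 = 77 ≡ 1, so λ ≡ 6·7 ≡ 4.
  x = λ² - 13 - 13 = 16 - 26 ≡ 9; y = λ·(13 - 9) - 15 ≡ 1. → (9, 1)
double: tangent at (9, 1): λ = (3·9² + 12)/(2·1) ≡ 8/2. 2⁻¹ ≡ 10 (mod 19), so λ ≡ 8·10 ≡ 4.
  x = λ² - 9 - 9 = 16 - 18 ≡ 17; y = λ·(9 - 17) - 1 ≡ 5. → (17, 5)

(17, 5)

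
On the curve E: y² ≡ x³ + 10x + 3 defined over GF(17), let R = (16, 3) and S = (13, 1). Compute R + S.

(13, 16)

(16, 3) + (13, 1). λ = (1 - 3)/(13 - 16) ≡ 15/14 mod 17. 14⁻¹ ≡ 11 (mod 17), so λ ≡ 12.
  x = λ² - 16 - 13 = 144 - 29 ≡ 13; y = λ·(16 - 13) - 3 ≡ 16. → (13, 16)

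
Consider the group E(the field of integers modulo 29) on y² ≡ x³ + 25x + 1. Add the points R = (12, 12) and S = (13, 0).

(3, 25)

(12, 12) + (13, 0). λ = (0 - 12)/(13 - 12) ≡ 17/1 mod 29. 1⁻¹ ≡ 1 (mod 29), so λ ≡ 17.
  x = λ² - 12 - 13 = 289 - 25 ≡ 3; y = λ·(12 - 3) - 12 ≡ 25. → (3, 25)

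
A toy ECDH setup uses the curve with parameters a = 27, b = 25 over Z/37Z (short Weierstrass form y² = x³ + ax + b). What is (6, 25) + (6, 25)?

(26, 32)

tangent at (6, 25): λ = (3·6² + 27)/(2·25) ≡ 24/13. 13⁻¹ ≡ 20 (mod 37) since 13·20 = 260 ≡ 1, so λ ≡ 24·20 ≡ 36.
  x = λ² - 6 - 6 = 1296 - 12 ≡ 26; y = λ·(6 - 26) - 25 ≡ 32. → (26, 32)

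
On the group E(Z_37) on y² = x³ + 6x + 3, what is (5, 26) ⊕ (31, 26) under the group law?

(1, 11)

(5, 26) + (31, 26). λ = (26 - 26)/(31 - 5) ≡ 0/26 mod 37. 26⁻¹ ≡ 10 (mod 37) since 26·10 = 260 ≡ 1, so λ ≡ 0.
  x = λ² - 5 - 31 = 0 - 36 ≡ 1; y = λ·(5 - 1) - 26 ≡ 11. → (1, 11)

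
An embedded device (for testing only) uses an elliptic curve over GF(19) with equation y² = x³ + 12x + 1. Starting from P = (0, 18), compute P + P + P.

(8, 18)

Repeated addition: build up to 3P.
2P: tangent at (0, 18): λ = (3·0² + 12)/(2·18) ≡ 12/17. 17⁻¹ ≡ 9 (mod 19), so λ ≡ 12·9 ≡ 13.
  x = λ² - 0 - 0 = 169 - 0 ≡ 17; y = λ·(0 - 17) - 18 ≡ 8. → (17, 8)
3P: (17, 8) + (0, 18). λ = (18 - 8)/(0 - 17) ≡ 10/2 mod 19. 2⁻¹ ≡ 10 (mod 19) since 2·10 = 20 ≡ 1, so λ ≡ 5.
  x = λ² - 17 - 0 = 25 - 17 ≡ 8; y = λ·(17 - 8) - 8 ≡ 18. → (8, 18)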